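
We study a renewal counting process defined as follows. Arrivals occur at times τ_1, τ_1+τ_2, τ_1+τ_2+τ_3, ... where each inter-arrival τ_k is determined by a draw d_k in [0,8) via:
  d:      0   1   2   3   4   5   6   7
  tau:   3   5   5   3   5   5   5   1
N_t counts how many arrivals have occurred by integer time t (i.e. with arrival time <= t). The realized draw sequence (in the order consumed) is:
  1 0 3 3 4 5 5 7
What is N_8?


draw d_1=1: τ_1=5, arrival time A_1=5
draw d_2=0: τ_2=3, arrival time A_2=8
draw d_3=3: τ_3=3, arrival time A_3=11
draw d_4=3: τ_4=3, arrival time A_4=14
draw d_5=4: τ_5=5, arrival time A_5=19
draw d_6=5: τ_6=5, arrival time A_6=24
draw d_7=5: τ_7=5, arrival time A_7=29
draw d_8=7: τ_8=1, arrival time A_8=30
N_t over t=0..8: 0:0 1:0 2:0 3:0 4:0 5:1 6:1 7:1 8:2

2


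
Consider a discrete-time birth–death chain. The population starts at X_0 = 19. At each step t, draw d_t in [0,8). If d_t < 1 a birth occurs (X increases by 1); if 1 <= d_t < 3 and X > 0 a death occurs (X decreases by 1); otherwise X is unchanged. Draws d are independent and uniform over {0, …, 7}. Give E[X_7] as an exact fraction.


145/8

X can drop by at most 1 per step and X_0 = 19 > T = 7, so X_t >= 19 − t >= 12 > 0 for every t <= 7: the floor at 0 (the 'and X > 0' condition) never binds. Hence X_7 = X_0 + Σ_{t<7} Y_t with i.i.d. increments Y_t = y(d_t) ∈ {+1, −1, 0}.
Outcome values over d=0..7: [1, -1, -1, 0, 0, 0, 0, 0]
Σy = -1, Σy² = 3, M = 8
μ = -1/8 = -1/8,  σ² = 3/8 − (-1/8)² = 23/64
E[X_7] = 19 + 7·(-1/8) = 145/8


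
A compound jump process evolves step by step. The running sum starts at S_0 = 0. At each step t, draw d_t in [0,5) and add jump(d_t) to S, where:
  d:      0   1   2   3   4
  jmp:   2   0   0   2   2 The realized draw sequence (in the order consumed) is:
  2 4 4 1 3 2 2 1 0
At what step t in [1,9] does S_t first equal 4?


3

t=0: S=0, d=2, jump=0, S_1=0
t=1: S=0, d=4, jump=2, S_2=2
t=2: S=2, d=4, jump=2, S_3=4
t=3: S=4, d=1, jump=0, S_4=4
t=4: S=4, d=3, jump=2, S_5=6
t=5: S=6, d=2, jump=0, S_6=6
t=6: S=6, d=2, jump=0, S_7=6
t=7: S=6, d=1, jump=0, S_8=6
t=8: S=6, d=0, jump=2, S_9=8


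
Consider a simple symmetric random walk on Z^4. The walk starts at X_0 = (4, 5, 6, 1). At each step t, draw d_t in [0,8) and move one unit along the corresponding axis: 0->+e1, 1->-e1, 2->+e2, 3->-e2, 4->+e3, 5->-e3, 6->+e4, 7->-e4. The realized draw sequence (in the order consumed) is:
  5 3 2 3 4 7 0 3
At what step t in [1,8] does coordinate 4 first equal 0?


t=0: X=(4, 5, 6, 1), d=5 → -e3, X_1=(4, 5, 5, 1)
t=1: X=(4, 5, 5, 1), d=3 → -e2, X_2=(4, 4, 5, 1)
t=2: X=(4, 4, 5, 1), d=2 → +e2, X_3=(4, 5, 5, 1)
t=3: X=(4, 5, 5, 1), d=3 → -e2, X_4=(4, 4, 5, 1)
t=4: X=(4, 4, 5, 1), d=4 → +e3, X_5=(4, 4, 6, 1)
t=5: X=(4, 4, 6, 1), d=7 → -e4, X_6=(4, 4, 6, 0)
t=6: X=(4, 4, 6, 0), d=0 → +e1, X_7=(5, 4, 6, 0)
t=7: X=(5, 4, 6, 0), d=3 → -e2, X_8=(5, 3, 6, 0)

6


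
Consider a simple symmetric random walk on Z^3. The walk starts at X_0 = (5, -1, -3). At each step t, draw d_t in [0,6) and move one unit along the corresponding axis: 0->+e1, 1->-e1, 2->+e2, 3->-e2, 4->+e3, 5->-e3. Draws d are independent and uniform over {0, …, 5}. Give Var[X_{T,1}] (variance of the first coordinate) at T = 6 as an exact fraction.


2

Outcome values over d=0..5: [1, -1, 0, 0, 0, 0]
Σy = 0, Σy² = 2, M = 6
μ = 0/6 = 0,  σ² = 2/6 − (0)² = 1/3
Independent increments: Var[X_6] = 6·σ² = 6·(1/3) = 2


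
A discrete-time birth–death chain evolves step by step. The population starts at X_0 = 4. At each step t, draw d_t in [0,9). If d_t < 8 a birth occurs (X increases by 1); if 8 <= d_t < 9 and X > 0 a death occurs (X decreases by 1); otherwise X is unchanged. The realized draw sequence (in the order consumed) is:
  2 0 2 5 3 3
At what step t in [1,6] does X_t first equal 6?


t=0: X=4, d=2 → birth, X_1=5
t=1: X=5, d=0 → birth, X_2=6
t=2: X=6, d=2 → birth, X_3=7
t=3: X=7, d=5 → birth, X_4=8
t=4: X=8, d=3 → birth, X_5=9
t=5: X=9, d=3 → birth, X_6=10

2


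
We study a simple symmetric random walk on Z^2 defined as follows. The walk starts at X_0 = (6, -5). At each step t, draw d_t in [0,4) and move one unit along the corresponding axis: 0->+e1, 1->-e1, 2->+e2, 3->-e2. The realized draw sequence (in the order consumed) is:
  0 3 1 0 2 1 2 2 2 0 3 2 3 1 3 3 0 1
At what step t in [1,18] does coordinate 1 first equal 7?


t=0: X=(6, -5), d=0 → +e1, X_1=(7, -5)
t=1: X=(7, -5), d=3 → -e2, X_2=(7, -6)
t=2: X=(7, -6), d=1 → -e1, X_3=(6, -6)
t=3: X=(6, -6), d=0 → +e1, X_4=(7, -6)
t=4: X=(7, -6), d=2 → +e2, X_5=(7, -5)
t=5: X=(7, -5), d=1 → -e1, X_6=(6, -5)
t=6: X=(6, -5), d=2 → +e2, X_7=(6, -4)
t=7: X=(6, -4), d=2 → +e2, X_8=(6, -3)
t=8: X=(6, -3), d=2 → +e2, X_9=(6, -2)
t=9: X=(6, -2), d=0 → +e1, X_10=(7, -2)
t=10: X=(7, -2), d=3 → -e2, X_11=(7, -3)
t=11: X=(7, -3), d=2 → +e2, X_12=(7, -2)
t=12: X=(7, -2), d=3 → -e2, X_13=(7, -3)
t=13: X=(7, -3), d=1 → -e1, X_14=(6, -3)
t=14: X=(6, -3), d=3 → -e2, X_15=(6, -4)
t=15: X=(6, -4), d=3 → -e2, X_16=(6, -5)
t=16: X=(6, -5), d=0 → +e1, X_17=(7, -5)
t=17: X=(7, -5), d=1 → -e1, X_18=(6, -5)

1


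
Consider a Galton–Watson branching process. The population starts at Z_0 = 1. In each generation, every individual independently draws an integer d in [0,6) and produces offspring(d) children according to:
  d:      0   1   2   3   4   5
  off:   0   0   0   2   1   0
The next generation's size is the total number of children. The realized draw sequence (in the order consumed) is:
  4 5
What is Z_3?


0

gen 0: Z_0=1, draws=[4], offspring=[1], Z_1=1
gen 1: Z_1=1, draws=[5], offspring=[0], Z_2=0
gen 2: Z_2=0, draws=[], offspring=[], Z_3=0


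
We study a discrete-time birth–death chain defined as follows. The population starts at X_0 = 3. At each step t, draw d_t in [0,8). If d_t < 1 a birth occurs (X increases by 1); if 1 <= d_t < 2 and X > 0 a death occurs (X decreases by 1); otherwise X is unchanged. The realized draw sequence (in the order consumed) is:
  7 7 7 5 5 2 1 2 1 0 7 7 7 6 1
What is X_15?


1

t=0: X=3, d=7 → hold, X_1=3
t=1: X=3, d=7 → hold, X_2=3
t=2: X=3, d=7 → hold, X_3=3
t=3: X=3, d=5 → hold, X_4=3
t=4: X=3, d=5 → hold, X_5=3
t=5: X=3, d=2 → hold, X_6=3
t=6: X=3, d=1 → death, X_7=2
t=7: X=2, d=2 → hold, X_8=2
t=8: X=2, d=1 → death, X_9=1
t=9: X=1, d=0 → birth, X_10=2
t=10: X=2, d=7 → hold, X_11=2
t=11: X=2, d=7 → hold, X_12=2
t=12: X=2, d=7 → hold, X_13=2
t=13: X=2, d=6 → hold, X_14=2
t=14: X=2, d=1 → death, X_15=1


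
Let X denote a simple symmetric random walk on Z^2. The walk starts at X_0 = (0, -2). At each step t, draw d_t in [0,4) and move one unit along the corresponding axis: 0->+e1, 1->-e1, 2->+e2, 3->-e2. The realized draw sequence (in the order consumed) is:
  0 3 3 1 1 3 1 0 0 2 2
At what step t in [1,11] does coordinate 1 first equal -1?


5

t=0: X=(0, -2), d=0 → +e1, X_1=(1, -2)
t=1: X=(1, -2), d=3 → -e2, X_2=(1, -3)
t=2: X=(1, -3), d=3 → -e2, X_3=(1, -4)
t=3: X=(1, -4), d=1 → -e1, X_4=(0, -4)
t=4: X=(0, -4), d=1 → -e1, X_5=(-1, -4)
t=5: X=(-1, -4), d=3 → -e2, X_6=(-1, -5)
t=6: X=(-1, -5), d=1 → -e1, X_7=(-2, -5)
t=7: X=(-2, -5), d=0 → +e1, X_8=(-1, -5)
t=8: X=(-1, -5), d=0 → +e1, X_9=(0, -5)
t=9: X=(0, -5), d=2 → +e2, X_10=(0, -4)
t=10: X=(0, -4), d=2 → +e2, X_11=(0, -3)


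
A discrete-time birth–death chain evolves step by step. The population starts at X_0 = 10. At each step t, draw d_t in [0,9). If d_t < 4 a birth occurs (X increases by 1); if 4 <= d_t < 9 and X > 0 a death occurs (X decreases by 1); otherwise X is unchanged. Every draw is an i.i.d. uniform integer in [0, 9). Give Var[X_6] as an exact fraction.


X can drop by at most 1 per step and X_0 = 10 > T = 6, so X_t >= 10 − t >= 4 > 0 for every t <= 6: the floor at 0 (the 'and X > 0' condition) never binds. Hence X_6 = X_0 + Σ_{t<6} Y_t with i.i.d. increments Y_t = y(d_t) ∈ {+1, −1, 0}.
Outcome values over d=0..8: [1, 1, 1, 1, -1, -1, -1, -1, -1]
Σy = -1, Σy² = 9, M = 9
μ = -1/9 = -1/9,  σ² = 9/9 − (-1/9)² = 80/81
Independent increments: Var[X_6] = 6·σ² = 6·(80/81) = 160/27

160/27


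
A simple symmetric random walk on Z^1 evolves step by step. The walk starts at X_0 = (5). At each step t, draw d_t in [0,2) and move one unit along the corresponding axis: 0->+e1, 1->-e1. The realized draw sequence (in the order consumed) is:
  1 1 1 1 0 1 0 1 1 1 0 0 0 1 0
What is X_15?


t=0: X=(5), d=1 → -e1, X_1=(4)
t=1: X=(4), d=1 → -e1, X_2=(3)
t=2: X=(3), d=1 → -e1, X_3=(2)
t=3: X=(2), d=1 → -e1, X_4=(1)
t=4: X=(1), d=0 → +e1, X_5=(2)
t=5: X=(2), d=1 → -e1, X_6=(1)
t=6: X=(1), d=0 → +e1, X_7=(2)
t=7: X=(2), d=1 → -e1, X_8=(1)
t=8: X=(1), d=1 → -e1, X_9=(0)
t=9: X=(0), d=1 → -e1, X_10=(-1)
t=10: X=(-1), d=0 → +e1, X_11=(0)
t=11: X=(0), d=0 → +e1, X_12=(1)
t=12: X=(1), d=0 → +e1, X_13=(2)
t=13: X=(2), d=1 → -e1, X_14=(1)
t=14: X=(1), d=0 → +e1, X_15=(2)

(2)


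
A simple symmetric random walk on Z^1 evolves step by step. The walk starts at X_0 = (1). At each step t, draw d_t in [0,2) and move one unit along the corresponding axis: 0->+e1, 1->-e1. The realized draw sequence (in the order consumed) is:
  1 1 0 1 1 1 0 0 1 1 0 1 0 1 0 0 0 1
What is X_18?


t=0: X=(1), d=1 → -e1, X_1=(0)
t=1: X=(0), d=1 → -e1, X_2=(-1)
t=2: X=(-1), d=0 → +e1, X_3=(0)
t=3: X=(0), d=1 → -e1, X_4=(-1)
t=4: X=(-1), d=1 → -e1, X_5=(-2)
t=5: X=(-2), d=1 → -e1, X_6=(-3)
t=6: X=(-3), d=0 → +e1, X_7=(-2)
t=7: X=(-2), d=0 → +e1, X_8=(-1)
t=8: X=(-1), d=1 → -e1, X_9=(-2)
t=9: X=(-2), d=1 → -e1, X_10=(-3)
t=10: X=(-3), d=0 → +e1, X_11=(-2)
t=11: X=(-2), d=1 → -e1, X_12=(-3)
t=12: X=(-3), d=0 → +e1, X_13=(-2)
t=13: X=(-2), d=1 → -e1, X_14=(-3)
t=14: X=(-3), d=0 → +e1, X_15=(-2)
t=15: X=(-2), d=0 → +e1, X_16=(-1)
t=16: X=(-1), d=0 → +e1, X_17=(0)
t=17: X=(0), d=1 → -e1, X_18=(-1)

(-1)


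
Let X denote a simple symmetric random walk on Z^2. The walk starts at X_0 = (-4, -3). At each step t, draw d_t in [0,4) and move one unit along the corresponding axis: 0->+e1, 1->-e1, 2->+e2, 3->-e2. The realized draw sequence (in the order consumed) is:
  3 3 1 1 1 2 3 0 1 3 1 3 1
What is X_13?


t=0: X=(-4, -3), d=3 → -e2, X_1=(-4, -4)
t=1: X=(-4, -4), d=3 → -e2, X_2=(-4, -5)
t=2: X=(-4, -5), d=1 → -e1, X_3=(-5, -5)
t=3: X=(-5, -5), d=1 → -e1, X_4=(-6, -5)
t=4: X=(-6, -5), d=1 → -e1, X_5=(-7, -5)
t=5: X=(-7, -5), d=2 → +e2, X_6=(-7, -4)
t=6: X=(-7, -4), d=3 → -e2, X_7=(-7, -5)
t=7: X=(-7, -5), d=0 → +e1, X_8=(-6, -5)
t=8: X=(-6, -5), d=1 → -e1, X_9=(-7, -5)
t=9: X=(-7, -5), d=3 → -e2, X_10=(-7, -6)
t=10: X=(-7, -6), d=1 → -e1, X_11=(-8, -6)
t=11: X=(-8, -6), d=3 → -e2, X_12=(-8, -7)
t=12: X=(-8, -7), d=1 → -e1, X_13=(-9, -7)

(-9, -7)


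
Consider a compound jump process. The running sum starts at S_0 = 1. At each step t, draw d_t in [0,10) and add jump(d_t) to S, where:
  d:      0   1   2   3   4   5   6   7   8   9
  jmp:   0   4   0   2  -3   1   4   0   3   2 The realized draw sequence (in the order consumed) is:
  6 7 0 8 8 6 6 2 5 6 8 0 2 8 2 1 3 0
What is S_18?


36

t=0: S=1, d=6, jump=4, S_1=5
t=1: S=5, d=7, jump=0, S_2=5
t=2: S=5, d=0, jump=0, S_3=5
t=3: S=5, d=8, jump=3, S_4=8
t=4: S=8, d=8, jump=3, S_5=11
t=5: S=11, d=6, jump=4, S_6=15
t=6: S=15, d=6, jump=4, S_7=19
t=7: S=19, d=2, jump=0, S_8=19
t=8: S=19, d=5, jump=1, S_9=20
t=9: S=20, d=6, jump=4, S_10=24
t=10: S=24, d=8, jump=3, S_11=27
t=11: S=27, d=0, jump=0, S_12=27
t=12: S=27, d=2, jump=0, S_13=27
t=13: S=27, d=8, jump=3, S_14=30
t=14: S=30, d=2, jump=0, S_15=30
t=15: S=30, d=1, jump=4, S_16=34
t=16: S=34, d=3, jump=2, S_17=36
t=17: S=36, d=0, jump=0, S_18=36


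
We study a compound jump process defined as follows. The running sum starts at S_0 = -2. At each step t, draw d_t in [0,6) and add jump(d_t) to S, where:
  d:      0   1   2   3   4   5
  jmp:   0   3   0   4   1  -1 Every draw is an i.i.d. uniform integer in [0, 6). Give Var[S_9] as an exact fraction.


Outcome values over d=0..5: [0, 3, 0, 4, 1, -1]
Σy = 7, Σy² = 27, M = 6
μ = 7/6 = 7/6,  σ² = 27/6 − (7/6)² = 113/36
Independent increments: Var[S_9] = 9·σ² = 9·(113/36) = 113/4

113/4


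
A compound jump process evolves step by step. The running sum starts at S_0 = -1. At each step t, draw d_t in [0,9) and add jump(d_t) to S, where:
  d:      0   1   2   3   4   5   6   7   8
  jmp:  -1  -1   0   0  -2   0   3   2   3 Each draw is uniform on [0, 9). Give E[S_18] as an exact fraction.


Outcome values over d=0..8: [-1, -1, 0, 0, -2, 0, 3, 2, 3]
Σy = 4, Σy² = 28, M = 9
μ = 4/9 = 4/9,  σ² = 28/9 − (4/9)² = 236/81
E[S_18] = -1 + 18·(4/9) = 7

7


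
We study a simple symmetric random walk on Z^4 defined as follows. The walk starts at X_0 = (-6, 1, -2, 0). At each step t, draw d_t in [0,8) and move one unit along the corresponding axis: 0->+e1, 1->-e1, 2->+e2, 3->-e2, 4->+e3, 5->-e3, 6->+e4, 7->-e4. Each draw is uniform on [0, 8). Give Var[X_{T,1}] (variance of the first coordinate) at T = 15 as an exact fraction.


Outcome values over d=0..7: [1, -1, 0, 0, 0, 0, 0, 0]
Σy = 0, Σy² = 2, M = 8
μ = 0/8 = 0,  σ² = 2/8 − (0)² = 1/4
Independent increments: Var[X_15] = 15·σ² = 15·(1/4) = 15/4

15/4


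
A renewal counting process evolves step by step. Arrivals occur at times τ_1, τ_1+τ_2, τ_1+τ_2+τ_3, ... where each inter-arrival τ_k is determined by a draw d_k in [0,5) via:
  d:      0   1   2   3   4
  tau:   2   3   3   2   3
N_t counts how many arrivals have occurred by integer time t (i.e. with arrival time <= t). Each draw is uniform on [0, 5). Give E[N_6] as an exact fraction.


Inter-arrival values over d=0..4: [2, 3, 3, 2, 3]
Each d has probability 1/5, so the pmf of τ is: f(2) = 2/5, f(3) = 3/5
Renewal equation for m(n) = E[N_n]: condition on τ_1 = k (if k <= n, one arrival plus a fresh copy on the remaining n−k steps): m(n) = F(n) + Σ_{k<=n} f(k)·m(n−k), where F(n) = P(τ <= n) and m(0) = 0
m(1) = F(1) = 0
m(2) = F(2) = 2/5
m(3) = F(3) = 1
m(4) = F(4) + f(2)·m(2) = 1 + 2/5·2/5 = 29/25
m(5) = F(5) + f(2)·m(3) + f(3)·m(2) = 1 + 2/5·1 + 3/5·2/5 = 41/25
m(6) = F(6) + f(2)·m(4) + f(3)·m(3) = 1 + 2/5·29/25 + 3/5·1 = 258/125
E[N_6] = m(6) = 258/125

258/125


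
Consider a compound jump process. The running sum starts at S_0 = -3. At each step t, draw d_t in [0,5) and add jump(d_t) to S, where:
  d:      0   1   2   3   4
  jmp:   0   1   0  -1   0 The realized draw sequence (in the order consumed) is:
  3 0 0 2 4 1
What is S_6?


-3

t=0: S=-3, d=3, jump=-1, S_1=-4
t=1: S=-4, d=0, jump=0, S_2=-4
t=2: S=-4, d=0, jump=0, S_3=-4
t=3: S=-4, d=2, jump=0, S_4=-4
t=4: S=-4, d=4, jump=0, S_5=-4
t=5: S=-4, d=1, jump=1, S_6=-3


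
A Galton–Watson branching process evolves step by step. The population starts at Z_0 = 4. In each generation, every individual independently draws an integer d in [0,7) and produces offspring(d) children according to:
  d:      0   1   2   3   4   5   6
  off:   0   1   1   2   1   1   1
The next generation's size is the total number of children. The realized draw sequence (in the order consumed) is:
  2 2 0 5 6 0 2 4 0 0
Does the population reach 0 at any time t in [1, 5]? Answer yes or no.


yes

gen 0: Z_0=4, draws=[2, 2, 0, 5], offspring=[1, 1, 0, 1], Z_1=3
gen 1: Z_1=3, draws=[6, 0, 2], offspring=[1, 0, 1], Z_2=2
gen 2: Z_2=2, draws=[4, 0], offspring=[1, 0], Z_3=1
gen 3: Z_3=1, draws=[0], offspring=[0], Z_4=0
gen 4: Z_4=0, draws=[], offspring=[], Z_5=0


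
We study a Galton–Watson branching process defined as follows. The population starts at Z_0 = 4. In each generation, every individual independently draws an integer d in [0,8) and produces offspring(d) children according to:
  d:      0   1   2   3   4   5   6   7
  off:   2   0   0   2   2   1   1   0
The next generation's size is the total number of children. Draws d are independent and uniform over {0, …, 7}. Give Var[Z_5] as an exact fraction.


15

Outcome values over d=0..7: [2, 0, 0, 2, 2, 1, 1, 0]
Σy = 8, Σy² = 14, M = 8
μ = 8/8 = 1,  σ² = 14/8 − (1)² = 3/4
V_0 = 0, E_0 = 4
V_1 = 3/4·E_0 + (1)²·V_0 = 3;  E_1 = 4
V_2 = 3/4·E_1 + (1)²·V_1 = 6;  E_2 = 4
V_3 = 3/4·E_2 + (1)²·V_2 = 9;  E_3 = 4
V_4 = 3/4·E_3 + (1)²·V_3 = 12;  E_4 = 4
V_5 = 3/4·E_4 + (1)²·V_4 = 15;  E_5 = 4


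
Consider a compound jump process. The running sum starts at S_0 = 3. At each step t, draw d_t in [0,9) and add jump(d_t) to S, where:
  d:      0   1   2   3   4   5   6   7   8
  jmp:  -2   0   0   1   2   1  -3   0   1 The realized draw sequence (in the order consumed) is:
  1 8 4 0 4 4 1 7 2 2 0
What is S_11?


6

t=0: S=3, d=1, jump=0, S_1=3
t=1: S=3, d=8, jump=1, S_2=4
t=2: S=4, d=4, jump=2, S_3=6
t=3: S=6, d=0, jump=-2, S_4=4
t=4: S=4, d=4, jump=2, S_5=6
t=5: S=6, d=4, jump=2, S_6=8
t=6: S=8, d=1, jump=0, S_7=8
t=7: S=8, d=7, jump=0, S_8=8
t=8: S=8, d=2, jump=0, S_9=8
t=9: S=8, d=2, jump=0, S_10=8
t=10: S=8, d=0, jump=-2, S_11=6


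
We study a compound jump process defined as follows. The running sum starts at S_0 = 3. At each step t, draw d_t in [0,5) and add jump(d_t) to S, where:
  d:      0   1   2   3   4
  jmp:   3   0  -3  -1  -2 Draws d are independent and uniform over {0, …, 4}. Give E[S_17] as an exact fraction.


-36/5

Outcome values over d=0..4: [3, 0, -3, -1, -2]
Σy = -3, Σy² = 23, M = 5
μ = -3/5 = -3/5,  σ² = 23/5 − (-3/5)² = 106/25
E[S_17] = 3 + 17·(-3/5) = -36/5


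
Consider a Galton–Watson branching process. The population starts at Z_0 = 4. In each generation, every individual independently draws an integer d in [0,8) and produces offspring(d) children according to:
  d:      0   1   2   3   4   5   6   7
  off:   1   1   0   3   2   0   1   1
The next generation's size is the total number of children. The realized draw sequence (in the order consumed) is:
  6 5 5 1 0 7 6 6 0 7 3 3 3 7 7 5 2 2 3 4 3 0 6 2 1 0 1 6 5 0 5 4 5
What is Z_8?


gen 0: Z_0=4, draws=[6, 5, 5, 1], offspring=[1, 0, 0, 1], Z_1=2
gen 1: Z_1=2, draws=[0, 7], offspring=[1, 1], Z_2=2
gen 2: Z_2=2, draws=[6, 6], offspring=[1, 1], Z_3=2
gen 3: Z_3=2, draws=[0, 7], offspring=[1, 1], Z_4=2
gen 4: Z_4=2, draws=[3, 3], offspring=[3, 3], Z_5=6
gen 5: Z_5=6, draws=[3, 7, 7, 5, 2, 2], offspring=[3, 1, 1, 0, 0, 0], Z_6=5
gen 6: Z_6=5, draws=[3, 4, 3, 0, 6], offspring=[3, 2, 3, 1, 1], Z_7=10
gen 7: Z_7=10, draws=[2, 1, 0, 1, 6, 5, 0, 5, 4, 5], offspring=[0, 1, 1, 1, 1, 0, 1, 0, 2, 0], Z_8=7

7


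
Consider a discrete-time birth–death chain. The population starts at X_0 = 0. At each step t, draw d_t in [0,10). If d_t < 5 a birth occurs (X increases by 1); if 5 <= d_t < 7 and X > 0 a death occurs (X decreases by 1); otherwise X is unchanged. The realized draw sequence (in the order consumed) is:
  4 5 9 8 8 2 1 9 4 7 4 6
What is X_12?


3

t=0: X=0, d=4 → birth, X_1=1
t=1: X=1, d=5 → death, X_2=0
t=2: X=0, d=9 → hold, X_3=0
t=3: X=0, d=8 → hold, X_4=0
t=4: X=0, d=8 → hold, X_5=0
t=5: X=0, d=2 → birth, X_6=1
t=6: X=1, d=1 → birth, X_7=2
t=7: X=2, d=9 → hold, X_8=2
t=8: X=2, d=4 → birth, X_9=3
t=9: X=3, d=7 → hold, X_10=3
t=10: X=3, d=4 → birth, X_11=4
t=11: X=4, d=6 → death, X_12=3


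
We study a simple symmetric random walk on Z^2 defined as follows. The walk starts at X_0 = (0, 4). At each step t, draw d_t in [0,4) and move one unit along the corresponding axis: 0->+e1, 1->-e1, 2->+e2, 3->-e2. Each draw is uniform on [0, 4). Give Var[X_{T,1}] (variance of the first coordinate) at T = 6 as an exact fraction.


3

Outcome values over d=0..3: [1, -1, 0, 0]
Σy = 0, Σy² = 2, M = 4
μ = 0/4 = 0,  σ² = 2/4 − (0)² = 1/2
Independent increments: Var[X_6] = 6·σ² = 6·(1/2) = 3


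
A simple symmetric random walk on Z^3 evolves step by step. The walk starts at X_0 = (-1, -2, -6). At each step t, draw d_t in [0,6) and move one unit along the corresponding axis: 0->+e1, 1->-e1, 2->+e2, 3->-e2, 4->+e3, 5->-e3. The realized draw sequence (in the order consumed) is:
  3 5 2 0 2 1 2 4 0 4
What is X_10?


t=0: X=(-1, -2, -6), d=3 → -e2, X_1=(-1, -3, -6)
t=1: X=(-1, -3, -6), d=5 → -e3, X_2=(-1, -3, -7)
t=2: X=(-1, -3, -7), d=2 → +e2, X_3=(-1, -2, -7)
t=3: X=(-1, -2, -7), d=0 → +e1, X_4=(0, -2, -7)
t=4: X=(0, -2, -7), d=2 → +e2, X_5=(0, -1, -7)
t=5: X=(0, -1, -7), d=1 → -e1, X_6=(-1, -1, -7)
t=6: X=(-1, -1, -7), d=2 → +e2, X_7=(-1, 0, -7)
t=7: X=(-1, 0, -7), d=4 → +e3, X_8=(-1, 0, -6)
t=8: X=(-1, 0, -6), d=0 → +e1, X_9=(0, 0, -6)
t=9: X=(0, 0, -6), d=4 → +e3, X_10=(0, 0, -5)

(0, 0, -5)


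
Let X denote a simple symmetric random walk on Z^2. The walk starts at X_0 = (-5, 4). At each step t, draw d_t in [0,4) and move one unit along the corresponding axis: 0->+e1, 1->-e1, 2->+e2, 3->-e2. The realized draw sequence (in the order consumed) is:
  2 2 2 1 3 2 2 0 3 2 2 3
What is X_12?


t=0: X=(-5, 4), d=2 → +e2, X_1=(-5, 5)
t=1: X=(-5, 5), d=2 → +e2, X_2=(-5, 6)
t=2: X=(-5, 6), d=2 → +e2, X_3=(-5, 7)
t=3: X=(-5, 7), d=1 → -e1, X_4=(-6, 7)
t=4: X=(-6, 7), d=3 → -e2, X_5=(-6, 6)
t=5: X=(-6, 6), d=2 → +e2, X_6=(-6, 7)
t=6: X=(-6, 7), d=2 → +e2, X_7=(-6, 8)
t=7: X=(-6, 8), d=0 → +e1, X_8=(-5, 8)
t=8: X=(-5, 8), d=3 → -e2, X_9=(-5, 7)
t=9: X=(-5, 7), d=2 → +e2, X_10=(-5, 8)
t=10: X=(-5, 8), d=2 → +e2, X_11=(-5, 9)
t=11: X=(-5, 9), d=3 → -e2, X_12=(-5, 8)

(-5, 8)


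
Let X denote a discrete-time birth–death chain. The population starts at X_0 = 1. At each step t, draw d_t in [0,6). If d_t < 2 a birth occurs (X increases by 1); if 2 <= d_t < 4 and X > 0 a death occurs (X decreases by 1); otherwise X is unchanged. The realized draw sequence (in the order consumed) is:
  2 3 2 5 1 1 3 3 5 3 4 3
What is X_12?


t=0: X=1, d=2 → death, X_1=0
t=1: X=0, d=3 → hold, X_2=0
t=2: X=0, d=2 → hold, X_3=0
t=3: X=0, d=5 → hold, X_4=0
t=4: X=0, d=1 → birth, X_5=1
t=5: X=1, d=1 → birth, X_6=2
t=6: X=2, d=3 → death, X_7=1
t=7: X=1, d=3 → death, X_8=0
t=8: X=0, d=5 → hold, X_9=0
t=9: X=0, d=3 → hold, X_10=0
t=10: X=0, d=4 → hold, X_11=0
t=11: X=0, d=3 → hold, X_12=0

0


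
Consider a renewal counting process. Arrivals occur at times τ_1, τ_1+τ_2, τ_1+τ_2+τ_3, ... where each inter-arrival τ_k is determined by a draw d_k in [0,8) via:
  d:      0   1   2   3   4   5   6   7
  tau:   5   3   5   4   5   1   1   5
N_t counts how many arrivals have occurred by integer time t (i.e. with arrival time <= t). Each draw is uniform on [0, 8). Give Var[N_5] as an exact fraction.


290967/1048576

Inter-arrival values over d=0..7: [5, 3, 5, 4, 5, 1, 1, 5]
Each d has probability 1/8, so the pmf of τ is: f(1) = 1/4, f(3) = 1/8, f(4) = 1/8, f(5) = 1/2
Let p_n(j) = P(N_n = j), with p_0 = [1]. Condition on τ_1: p_n(0) = P(τ > n), and for j >= 1, p_n(j) = Σ_{k<=n} f(k)·p_{n−k}(j−1)
p_1 = [3/4, 1/4]  (j = 0..1)
p_2 = [3/4, 3/16, 1/16]  (j = 0..2)
p_3 = [5/8, 5/16, 3/64, 1/64]  (j = 0..3)
p_4 = [1/2, 3/8, 7/64, 3/256, 1/256]  (j = 0..4)
p_5 = [0, 13/16, 19/128, 9/256, 3/1024, 1/1024]  (j = 0..5)
E[N_5] = Σ j·p_5(j) = 1261/1024;  E[N_5²] = Σ j²·p_5(j) = 1837/1024
Var[N_5] = 1837/1024 − (1261/1024)² = 290967/1048576


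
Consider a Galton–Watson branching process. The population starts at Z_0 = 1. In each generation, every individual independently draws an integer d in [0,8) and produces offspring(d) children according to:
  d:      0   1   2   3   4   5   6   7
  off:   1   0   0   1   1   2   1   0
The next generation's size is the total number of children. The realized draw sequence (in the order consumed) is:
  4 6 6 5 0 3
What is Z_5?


gen 0: Z_0=1, draws=[4], offspring=[1], Z_1=1
gen 1: Z_1=1, draws=[6], offspring=[1], Z_2=1
gen 2: Z_2=1, draws=[6], offspring=[1], Z_3=1
gen 3: Z_3=1, draws=[5], offspring=[2], Z_4=2
gen 4: Z_4=2, draws=[0, 3], offspring=[1, 1], Z_5=2

2


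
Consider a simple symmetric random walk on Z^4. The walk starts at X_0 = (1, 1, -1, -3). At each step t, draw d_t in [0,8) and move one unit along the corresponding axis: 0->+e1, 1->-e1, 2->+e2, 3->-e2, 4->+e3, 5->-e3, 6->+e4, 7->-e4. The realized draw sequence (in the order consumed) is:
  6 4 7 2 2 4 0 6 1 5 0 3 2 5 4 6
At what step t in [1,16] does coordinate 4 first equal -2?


1

t=0: X=(1, 1, -1, -3), d=6 → +e4, X_1=(1, 1, -1, -2)
t=1: X=(1, 1, -1, -2), d=4 → +e3, X_2=(1, 1, 0, -2)
t=2: X=(1, 1, 0, -2), d=7 → -e4, X_3=(1, 1, 0, -3)
t=3: X=(1, 1, 0, -3), d=2 → +e2, X_4=(1, 2, 0, -3)
t=4: X=(1, 2, 0, -3), d=2 → +e2, X_5=(1, 3, 0, -3)
t=5: X=(1, 3, 0, -3), d=4 → +e3, X_6=(1, 3, 1, -3)
t=6: X=(1, 3, 1, -3), d=0 → +e1, X_7=(2, 3, 1, -3)
t=7: X=(2, 3, 1, -3), d=6 → +e4, X_8=(2, 3, 1, -2)
t=8: X=(2, 3, 1, -2), d=1 → -e1, X_9=(1, 3, 1, -2)
t=9: X=(1, 3, 1, -2), d=5 → -e3, X_10=(1, 3, 0, -2)
t=10: X=(1, 3, 0, -2), d=0 → +e1, X_11=(2, 3, 0, -2)
t=11: X=(2, 3, 0, -2), d=3 → -e2, X_12=(2, 2, 0, -2)
t=12: X=(2, 2, 0, -2), d=2 → +e2, X_13=(2, 3, 0, -2)
t=13: X=(2, 3, 0, -2), d=5 → -e3, X_14=(2, 3, -1, -2)
t=14: X=(2, 3, -1, -2), d=4 → +e3, X_15=(2, 3, 0, -2)
t=15: X=(2, 3, 0, -2), d=6 → +e4, X_16=(2, 3, 0, -1)


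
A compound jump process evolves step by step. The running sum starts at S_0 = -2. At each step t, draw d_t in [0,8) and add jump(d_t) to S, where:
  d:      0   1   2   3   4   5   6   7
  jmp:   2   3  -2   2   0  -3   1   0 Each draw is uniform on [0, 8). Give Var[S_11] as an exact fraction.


Outcome values over d=0..7: [2, 3, -2, 2, 0, -3, 1, 0]
Σy = 3, Σy² = 31, M = 8
μ = 3/8 = 3/8,  σ² = 31/8 − (3/8)² = 239/64
Independent increments: Var[S_11] = 11·σ² = 11·(239/64) = 2629/64

2629/64


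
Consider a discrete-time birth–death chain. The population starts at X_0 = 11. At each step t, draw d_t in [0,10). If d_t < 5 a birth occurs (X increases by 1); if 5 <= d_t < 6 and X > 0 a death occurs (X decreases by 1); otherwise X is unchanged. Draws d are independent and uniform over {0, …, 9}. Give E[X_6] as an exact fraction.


67/5

X can drop by at most 1 per step and X_0 = 11 > T = 6, so X_t >= 11 − t >= 5 > 0 for every t <= 6: the floor at 0 (the 'and X > 0' condition) never binds. Hence X_6 = X_0 + Σ_{t<6} Y_t with i.i.d. increments Y_t = y(d_t) ∈ {+1, −1, 0}.
Outcome values over d=0..9: [1, 1, 1, 1, 1, -1, 0, 0, 0, 0]
Σy = 4, Σy² = 6, M = 10
μ = 4/10 = 2/5,  σ² = 6/10 − (2/5)² = 11/25
E[X_6] = 11 + 6·(2/5) = 67/5


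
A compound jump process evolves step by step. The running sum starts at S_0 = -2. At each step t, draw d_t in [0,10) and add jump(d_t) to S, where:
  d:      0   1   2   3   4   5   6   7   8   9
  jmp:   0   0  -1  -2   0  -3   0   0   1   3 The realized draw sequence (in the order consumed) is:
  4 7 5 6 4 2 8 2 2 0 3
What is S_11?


-9

t=0: S=-2, d=4, jump=0, S_1=-2
t=1: S=-2, d=7, jump=0, S_2=-2
t=2: S=-2, d=5, jump=-3, S_3=-5
t=3: S=-5, d=6, jump=0, S_4=-5
t=4: S=-5, d=4, jump=0, S_5=-5
t=5: S=-5, d=2, jump=-1, S_6=-6
t=6: S=-6, d=8, jump=1, S_7=-5
t=7: S=-5, d=2, jump=-1, S_8=-6
t=8: S=-6, d=2, jump=-1, S_9=-7
t=9: S=-7, d=0, jump=0, S_10=-7
t=10: S=-7, d=3, jump=-2, S_11=-9


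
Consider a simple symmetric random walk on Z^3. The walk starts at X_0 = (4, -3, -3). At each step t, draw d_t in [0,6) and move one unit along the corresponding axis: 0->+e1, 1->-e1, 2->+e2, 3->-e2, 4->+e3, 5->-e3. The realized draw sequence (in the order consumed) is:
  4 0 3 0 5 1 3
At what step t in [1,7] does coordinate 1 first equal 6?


t=0: X=(4, -3, -3), d=4 → +e3, X_1=(4, -3, -2)
t=1: X=(4, -3, -2), d=0 → +e1, X_2=(5, -3, -2)
t=2: X=(5, -3, -2), d=3 → -e2, X_3=(5, -4, -2)
t=3: X=(5, -4, -2), d=0 → +e1, X_4=(6, -4, -2)
t=4: X=(6, -4, -2), d=5 → -e3, X_5=(6, -4, -3)
t=5: X=(6, -4, -3), d=1 → -e1, X_6=(5, -4, -3)
t=6: X=(5, -4, -3), d=3 → -e2, X_7=(5, -5, -3)

4


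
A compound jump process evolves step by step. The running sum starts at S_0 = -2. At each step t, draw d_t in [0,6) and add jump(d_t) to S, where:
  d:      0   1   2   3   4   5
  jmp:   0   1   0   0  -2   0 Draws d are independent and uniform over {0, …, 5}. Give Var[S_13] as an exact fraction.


377/36

Outcome values over d=0..5: [0, 1, 0, 0, -2, 0]
Σy = -1, Σy² = 5, M = 6
μ = -1/6 = -1/6,  σ² = 5/6 − (-1/6)² = 29/36
Independent increments: Var[S_13] = 13·σ² = 13·(29/36) = 377/36


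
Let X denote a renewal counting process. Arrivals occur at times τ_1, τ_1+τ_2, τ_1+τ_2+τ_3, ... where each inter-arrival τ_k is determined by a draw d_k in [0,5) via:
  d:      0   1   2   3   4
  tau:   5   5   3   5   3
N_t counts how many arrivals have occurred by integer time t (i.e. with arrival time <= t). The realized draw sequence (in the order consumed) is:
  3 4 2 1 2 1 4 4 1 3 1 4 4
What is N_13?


draw d_1=3: τ_1=5, arrival time A_1=5
draw d_2=4: τ_2=3, arrival time A_2=8
draw d_3=2: τ_3=3, arrival time A_3=11
draw d_4=1: τ_4=5, arrival time A_4=16
draw d_5=2: τ_5=3, arrival time A_5=19
draw d_6=1: τ_6=5, arrival time A_6=24
draw d_7=4: τ_7=3, arrival time A_7=27
draw d_8=4: τ_8=3, arrival time A_8=30
draw d_9=1: τ_9=5, arrival time A_9=35
draw d_10=3: τ_10=5, arrival time A_10=40
draw d_11=1: τ_11=5, arrival time A_11=45
draw d_12=4: τ_12=3, arrival time A_12=48
draw d_13=4: τ_13=3, arrival time A_13=51
N_t over t=0..13: 0:0 1:0 2:0 3:0 4:0 5:1 6:1 7:1 8:2 9:2 10:2 11:3 12:3 13:3

3


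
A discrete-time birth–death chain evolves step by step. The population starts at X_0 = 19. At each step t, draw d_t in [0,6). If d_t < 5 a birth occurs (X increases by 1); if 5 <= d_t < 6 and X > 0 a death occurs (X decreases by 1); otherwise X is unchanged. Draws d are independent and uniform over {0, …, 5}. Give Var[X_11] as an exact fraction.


55/9

X can drop by at most 1 per step and X_0 = 19 > T = 11, so X_t >= 19 − t >= 8 > 0 for every t <= 11: the floor at 0 (the 'and X > 0' condition) never binds. Hence X_11 = X_0 + Σ_{t<11} Y_t with i.i.d. increments Y_t = y(d_t) ∈ {+1, −1, 0}.
Outcome values over d=0..5: [1, 1, 1, 1, 1, -1]
Σy = 4, Σy² = 6, M = 6
μ = 4/6 = 2/3,  σ² = 6/6 − (2/3)² = 5/9
Independent increments: Var[X_11] = 11·σ² = 11·(5/9) = 55/9


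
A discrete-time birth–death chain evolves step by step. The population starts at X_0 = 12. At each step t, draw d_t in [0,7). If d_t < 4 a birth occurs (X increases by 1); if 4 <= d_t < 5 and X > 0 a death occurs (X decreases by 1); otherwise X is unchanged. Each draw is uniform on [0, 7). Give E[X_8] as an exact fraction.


X can drop by at most 1 per step and X_0 = 12 > T = 8, so X_t >= 12 − t >= 4 > 0 for every t <= 8: the floor at 0 (the 'and X > 0' condition) never binds. Hence X_8 = X_0 + Σ_{t<8} Y_t with i.i.d. increments Y_t = y(d_t) ∈ {+1, −1, 0}.
Outcome values over d=0..6: [1, 1, 1, 1, -1, 0, 0]
Σy = 3, Σy² = 5, M = 7
μ = 3/7 = 3/7,  σ² = 5/7 − (3/7)² = 26/49
E[X_8] = 12 + 8·(3/7) = 108/7

108/7


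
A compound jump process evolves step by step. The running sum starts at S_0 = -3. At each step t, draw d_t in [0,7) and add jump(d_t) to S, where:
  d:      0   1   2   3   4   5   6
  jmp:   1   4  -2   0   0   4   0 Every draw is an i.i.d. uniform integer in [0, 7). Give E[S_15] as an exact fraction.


Outcome values over d=0..6: [1, 4, -2, 0, 0, 4, 0]
Σy = 7, Σy² = 37, M = 7
μ = 7/7 = 1,  σ² = 37/7 − (1)² = 30/7
E[S_15] = -3 + 15·(1) = 12

12


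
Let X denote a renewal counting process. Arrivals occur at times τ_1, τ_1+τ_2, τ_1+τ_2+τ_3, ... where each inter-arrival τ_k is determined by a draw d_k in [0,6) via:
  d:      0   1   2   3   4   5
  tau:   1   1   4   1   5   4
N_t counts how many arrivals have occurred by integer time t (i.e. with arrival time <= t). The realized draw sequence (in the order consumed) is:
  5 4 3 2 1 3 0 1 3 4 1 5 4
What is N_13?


3

draw d_1=5: τ_1=4, arrival time A_1=4
draw d_2=4: τ_2=5, arrival time A_2=9
draw d_3=3: τ_3=1, arrival time A_3=10
draw d_4=2: τ_4=4, arrival time A_4=14
draw d_5=1: τ_5=1, arrival time A_5=15
draw d_6=3: τ_6=1, arrival time A_6=16
draw d_7=0: τ_7=1, arrival time A_7=17
draw d_8=1: τ_8=1, arrival time A_8=18
draw d_9=3: τ_9=1, arrival time A_9=19
draw d_10=4: τ_10=5, arrival time A_10=24
draw d_11=1: τ_11=1, arrival time A_11=25
draw d_12=5: τ_12=4, arrival time A_12=29
draw d_13=4: τ_13=5, arrival time A_13=34
N_t over t=0..13: 0:0 1:0 2:0 3:0 4:1 5:1 6:1 7:1 8:1 9:2 10:3 11:3 12:3 13:3


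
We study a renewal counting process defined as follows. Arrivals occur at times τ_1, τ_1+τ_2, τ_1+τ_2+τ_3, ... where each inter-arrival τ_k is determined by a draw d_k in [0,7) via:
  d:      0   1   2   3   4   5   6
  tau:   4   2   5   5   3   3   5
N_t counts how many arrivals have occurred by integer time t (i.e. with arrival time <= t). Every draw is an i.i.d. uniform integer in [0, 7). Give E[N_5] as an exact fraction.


Inter-arrival values over d=0..6: [4, 2, 5, 5, 3, 3, 5]
Each d has probability 1/7, so the pmf of τ is: f(2) = 1/7, f(3) = 2/7, f(4) = 1/7, f(5) = 3/7
Renewal equation for m(n) = E[N_n]: condition on τ_1 = k (if k <= n, one arrival plus a fresh copy on the remaining n−k steps): m(n) = F(n) + Σ_{k<=n} f(k)·m(n−k), where F(n) = P(τ <= n) and m(0) = 0
m(1) = F(1) = 0
m(2) = F(2) = 1/7
m(3) = F(3) = 3/7
m(4) = F(4) + f(2)·m(2) = 4/7 + 1/7·1/7 = 29/49
m(5) = F(5) + f(2)·m(3) + f(3)·m(2) = 1 + 1/7·3/7 + 2/7·1/7 = 54/49
E[N_5] = m(5) = 54/49

54/49


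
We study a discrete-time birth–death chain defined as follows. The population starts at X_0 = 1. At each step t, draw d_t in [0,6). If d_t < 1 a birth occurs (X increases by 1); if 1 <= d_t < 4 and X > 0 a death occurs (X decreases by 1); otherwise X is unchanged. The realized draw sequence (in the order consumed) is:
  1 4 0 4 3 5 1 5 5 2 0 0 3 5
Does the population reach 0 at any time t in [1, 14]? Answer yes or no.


yes

t=0: X=1, d=1 → death, X_1=0
t=1: X=0, d=4 → hold, X_2=0
t=2: X=0, d=0 → birth, X_3=1
t=3: X=1, d=4 → hold, X_4=1
t=4: X=1, d=3 → death, X_5=0
t=5: X=0, d=5 → hold, X_6=0
t=6: X=0, d=1 → hold, X_7=0
t=7: X=0, d=5 → hold, X_8=0
t=8: X=0, d=5 → hold, X_9=0
t=9: X=0, d=2 → hold, X_10=0
t=10: X=0, d=0 → birth, X_11=1
t=11: X=1, d=0 → birth, X_12=2
t=12: X=2, d=3 → death, X_13=1
t=13: X=1, d=5 → hold, X_14=1


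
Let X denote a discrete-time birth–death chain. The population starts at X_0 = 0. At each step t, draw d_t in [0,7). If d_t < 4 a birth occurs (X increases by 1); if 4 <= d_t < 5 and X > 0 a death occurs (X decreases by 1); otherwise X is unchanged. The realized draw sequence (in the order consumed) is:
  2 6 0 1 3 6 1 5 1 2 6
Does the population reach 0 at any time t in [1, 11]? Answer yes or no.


t=0: X=0, d=2 → birth, X_1=1
t=1: X=1, d=6 → hold, X_2=1
t=2: X=1, d=0 → birth, X_3=2
t=3: X=2, d=1 → birth, X_4=3
t=4: X=3, d=3 → birth, X_5=4
t=5: X=4, d=6 → hold, X_6=4
t=6: X=4, d=1 → birth, X_7=5
t=7: X=5, d=5 → hold, X_8=5
t=8: X=5, d=1 → birth, X_9=6
t=9: X=6, d=2 → birth, X_10=7
t=10: X=7, d=6 → hold, X_11=7

no


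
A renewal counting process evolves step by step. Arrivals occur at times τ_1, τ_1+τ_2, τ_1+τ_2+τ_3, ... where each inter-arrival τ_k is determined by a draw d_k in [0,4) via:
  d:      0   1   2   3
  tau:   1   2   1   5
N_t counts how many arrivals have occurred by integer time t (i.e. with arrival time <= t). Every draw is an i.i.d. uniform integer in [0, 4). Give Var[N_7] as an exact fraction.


29599/16384

Inter-arrival values over d=0..3: [1, 2, 1, 5]
Each d has probability 1/4, so the pmf of τ is: f(1) = 1/2, f(2) = 1/4, f(5) = 1/4
Let p_n(j) = P(N_n = j), with p_0 = [1]. Condition on τ_1: p_n(0) = P(τ > n), and for j >= 1, p_n(j) = Σ_{k<=n} f(k)·p_{n−k}(j−1)
p_1 = [1/2, 1/2]  (j = 0..1)
p_2 = [1/4, 1/2, 1/4]  (j = 0..2)
p_3 = [1/4, 1/4, 3/8, 1/8]  (j = 0..3)
p_4 = [1/4, 3/16, 1/4, 1/4, 1/16]  (j = 0..4)
p_5 = [0, 7/16, 5/32, 7/32, 5/32, 1/32]  (j = 0..5)
p_6 = [0, 3/16, 25/64, 9/64, 11/64, 3/32, 1/64]  (j = 0..6)
p_7 = [0, 1/16, 21/64, 19/64, 1/8, 1/8, 7/128, 1/128]  (j = 0..7)
E[N_7] = Σ j·p_7(j) = 399/128;  E[N_7²] = Σ j²·p_7(j) = 1475/128
Var[N_7] = 1475/128 − (399/128)² = 29599/16384


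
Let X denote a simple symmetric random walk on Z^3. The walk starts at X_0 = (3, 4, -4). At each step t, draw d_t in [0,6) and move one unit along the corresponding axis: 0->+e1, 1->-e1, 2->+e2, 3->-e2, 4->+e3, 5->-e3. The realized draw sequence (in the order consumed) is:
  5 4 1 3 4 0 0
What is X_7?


(4, 3, -3)

t=0: X=(3, 4, -4), d=5 → -e3, X_1=(3, 4, -5)
t=1: X=(3, 4, -5), d=4 → +e3, X_2=(3, 4, -4)
t=2: X=(3, 4, -4), d=1 → -e1, X_3=(2, 4, -4)
t=3: X=(2, 4, -4), d=3 → -e2, X_4=(2, 3, -4)
t=4: X=(2, 3, -4), d=4 → +e3, X_5=(2, 3, -3)
t=5: X=(2, 3, -3), d=0 → +e1, X_6=(3, 3, -3)
t=6: X=(3, 3, -3), d=0 → +e1, X_7=(4, 3, -3)


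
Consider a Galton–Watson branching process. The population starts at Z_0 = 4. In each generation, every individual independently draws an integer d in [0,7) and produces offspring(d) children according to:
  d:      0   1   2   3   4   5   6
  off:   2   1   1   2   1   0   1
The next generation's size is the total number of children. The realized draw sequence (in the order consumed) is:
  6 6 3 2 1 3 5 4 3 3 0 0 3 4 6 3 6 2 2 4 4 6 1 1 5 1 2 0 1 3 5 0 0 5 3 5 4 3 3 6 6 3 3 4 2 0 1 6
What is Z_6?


gen 0: Z_0=4, draws=[6, 6, 3, 2], offspring=[1, 1, 2, 1], Z_1=5
gen 1: Z_1=5, draws=[1, 3, 5, 4, 3], offspring=[1, 2, 0, 1, 2], Z_2=6
gen 2: Z_2=6, draws=[3, 0, 0, 3, 4, 6], offspring=[2, 2, 2, 2, 1, 1], Z_3=10
gen 3: Z_3=10, draws=[3, 6, 2, 2, 4, 4, 6, 1, 1, 5], offspring=[2, 1, 1, 1, 1, 1, 1, 1, 1, 0], Z_4=10
gen 4: Z_4=10, draws=[1, 2, 0, 1, 3, 5, 0, 0, 5, 3], offspring=[1, 1, 2, 1, 2, 0, 2, 2, 0, 2], Z_5=13
gen 5: Z_5=13, draws=[5, 4, 3, 3, 6, 6, 3, 3, 4, 2, 0, 1, 6], offspring=[0, 1, 2, 2, 1, 1, 2, 2, 1, 1, 2, 1, 1], Z_6=17

17


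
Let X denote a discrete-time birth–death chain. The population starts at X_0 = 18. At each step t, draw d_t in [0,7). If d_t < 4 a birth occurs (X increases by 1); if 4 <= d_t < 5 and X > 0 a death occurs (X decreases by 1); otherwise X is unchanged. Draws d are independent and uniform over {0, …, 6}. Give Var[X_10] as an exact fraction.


X can drop by at most 1 per step and X_0 = 18 > T = 10, so X_t >= 18 − t >= 8 > 0 for every t <= 10: the floor at 0 (the 'and X > 0' condition) never binds. Hence X_10 = X_0 + Σ_{t<10} Y_t with i.i.d. increments Y_t = y(d_t) ∈ {+1, −1, 0}.
Outcome values over d=0..6: [1, 1, 1, 1, -1, 0, 0]
Σy = 3, Σy² = 5, M = 7
μ = 3/7 = 3/7,  σ² = 5/7 − (3/7)² = 26/49
Independent increments: Var[X_10] = 10·σ² = 10·(26/49) = 260/49

260/49


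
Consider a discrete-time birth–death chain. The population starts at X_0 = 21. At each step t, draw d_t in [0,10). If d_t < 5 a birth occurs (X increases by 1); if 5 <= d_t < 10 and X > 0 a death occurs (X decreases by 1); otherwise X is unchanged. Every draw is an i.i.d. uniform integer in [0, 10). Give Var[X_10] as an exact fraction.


10

X can drop by at most 1 per step and X_0 = 21 > T = 10, so X_t >= 21 − t >= 11 > 0 for every t <= 10: the floor at 0 (the 'and X > 0' condition) never binds. Hence X_10 = X_0 + Σ_{t<10} Y_t with i.i.d. increments Y_t = y(d_t) ∈ {+1, −1, 0}.
Outcome values over d=0..9: [1, 1, 1, 1, 1, -1, -1, -1, -1, -1]
Σy = 0, Σy² = 10, M = 10
μ = 0/10 = 0,  σ² = 10/10 − (0)² = 1
Independent increments: Var[X_10] = 10·σ² = 10·(1) = 10


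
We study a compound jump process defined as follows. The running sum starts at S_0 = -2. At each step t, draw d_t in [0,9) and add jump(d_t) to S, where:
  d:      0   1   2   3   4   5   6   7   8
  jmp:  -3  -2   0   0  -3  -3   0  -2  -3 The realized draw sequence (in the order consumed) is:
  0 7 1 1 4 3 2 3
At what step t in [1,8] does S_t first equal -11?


4

t=0: S=-2, d=0, jump=-3, S_1=-5
t=1: S=-5, d=7, jump=-2, S_2=-7
t=2: S=-7, d=1, jump=-2, S_3=-9
t=3: S=-9, d=1, jump=-2, S_4=-11
t=4: S=-11, d=4, jump=-3, S_5=-14
t=5: S=-14, d=3, jump=0, S_6=-14
t=6: S=-14, d=2, jump=0, S_7=-14
t=7: S=-14, d=3, jump=0, S_8=-14


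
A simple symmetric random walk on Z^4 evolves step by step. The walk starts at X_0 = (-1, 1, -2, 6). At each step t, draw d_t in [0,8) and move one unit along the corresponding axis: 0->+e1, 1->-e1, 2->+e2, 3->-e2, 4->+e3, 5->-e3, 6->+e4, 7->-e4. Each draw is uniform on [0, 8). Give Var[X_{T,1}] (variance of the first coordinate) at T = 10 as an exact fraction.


Outcome values over d=0..7: [1, -1, 0, 0, 0, 0, 0, 0]
Σy = 0, Σy² = 2, M = 8
μ = 0/8 = 0,  σ² = 2/8 − (0)² = 1/4
Independent increments: Var[X_10] = 10·σ² = 10·(1/4) = 5/2

5/2
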